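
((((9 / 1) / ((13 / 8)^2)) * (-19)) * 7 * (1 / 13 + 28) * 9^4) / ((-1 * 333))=20384239680 / 81289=250762.58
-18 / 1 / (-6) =3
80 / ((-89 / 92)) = -7360 / 89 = -82.70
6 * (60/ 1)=360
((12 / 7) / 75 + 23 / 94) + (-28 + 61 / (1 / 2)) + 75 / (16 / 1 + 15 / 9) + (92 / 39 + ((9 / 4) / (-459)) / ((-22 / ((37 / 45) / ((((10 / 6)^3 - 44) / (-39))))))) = 2727167252906953 / 27035925516600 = 100.87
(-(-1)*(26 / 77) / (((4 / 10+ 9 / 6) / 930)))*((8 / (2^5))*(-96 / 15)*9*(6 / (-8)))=2611440 / 1463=1784.99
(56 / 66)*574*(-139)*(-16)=35744128 / 33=1083155.39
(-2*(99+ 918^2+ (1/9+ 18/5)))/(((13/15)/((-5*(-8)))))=-3034176160/39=-77799388.72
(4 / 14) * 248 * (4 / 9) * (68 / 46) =67456 / 1449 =46.55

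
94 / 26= 47 / 13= 3.62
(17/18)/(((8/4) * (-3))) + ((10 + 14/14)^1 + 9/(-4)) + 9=475/27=17.59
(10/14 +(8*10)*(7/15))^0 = 1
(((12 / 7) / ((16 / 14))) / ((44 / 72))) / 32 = 27 / 352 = 0.08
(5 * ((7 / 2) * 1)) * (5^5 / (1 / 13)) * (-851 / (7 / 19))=-3284328125 / 2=-1642164062.50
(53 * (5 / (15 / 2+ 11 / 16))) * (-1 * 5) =-21200 / 131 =-161.83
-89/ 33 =-2.70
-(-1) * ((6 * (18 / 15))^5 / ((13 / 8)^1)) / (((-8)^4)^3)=59049 / 340787200000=0.00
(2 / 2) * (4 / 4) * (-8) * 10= -80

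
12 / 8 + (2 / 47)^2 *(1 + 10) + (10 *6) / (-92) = 88175 / 101614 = 0.87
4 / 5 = 0.80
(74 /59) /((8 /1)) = 37 /236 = 0.16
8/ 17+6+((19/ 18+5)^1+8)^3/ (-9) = -269529029/ 892296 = -302.06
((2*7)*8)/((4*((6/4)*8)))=7/3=2.33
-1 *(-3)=3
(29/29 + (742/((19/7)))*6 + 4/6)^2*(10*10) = 875852656900/3249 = 269576071.68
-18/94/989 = -9/46483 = -0.00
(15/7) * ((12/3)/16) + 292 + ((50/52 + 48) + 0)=341.50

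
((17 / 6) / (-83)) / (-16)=17 / 7968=0.00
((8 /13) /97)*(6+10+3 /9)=392 /3783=0.10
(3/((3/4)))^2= 16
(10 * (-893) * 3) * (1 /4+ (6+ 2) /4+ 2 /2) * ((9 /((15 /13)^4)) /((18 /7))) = -2320952543 /13500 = -171922.41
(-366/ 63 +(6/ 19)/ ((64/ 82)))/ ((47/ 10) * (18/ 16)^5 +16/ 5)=-706662400/ 1525727721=-0.46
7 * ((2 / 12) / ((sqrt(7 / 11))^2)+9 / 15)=181 / 30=6.03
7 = 7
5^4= 625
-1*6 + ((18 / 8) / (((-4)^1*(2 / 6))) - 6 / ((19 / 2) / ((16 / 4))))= -3105 / 304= -10.21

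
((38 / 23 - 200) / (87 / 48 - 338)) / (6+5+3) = 36496 / 866019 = 0.04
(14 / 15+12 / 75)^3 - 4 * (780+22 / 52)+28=-16959800966 / 5484375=-3092.39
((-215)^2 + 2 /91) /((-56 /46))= -96748971 /2548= -37970.55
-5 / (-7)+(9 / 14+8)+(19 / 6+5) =368 / 21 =17.52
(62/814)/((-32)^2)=31/416768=0.00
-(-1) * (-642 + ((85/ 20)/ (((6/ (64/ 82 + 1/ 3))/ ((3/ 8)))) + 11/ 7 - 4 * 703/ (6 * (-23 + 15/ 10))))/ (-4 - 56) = 162791747/ 15796480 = 10.31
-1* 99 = -99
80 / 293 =0.27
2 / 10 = 1 / 5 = 0.20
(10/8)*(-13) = -16.25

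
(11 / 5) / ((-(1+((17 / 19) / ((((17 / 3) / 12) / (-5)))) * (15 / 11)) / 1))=2299 / 12455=0.18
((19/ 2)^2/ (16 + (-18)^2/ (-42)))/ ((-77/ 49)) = -17689/ 2552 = -6.93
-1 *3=-3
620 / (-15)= -124 / 3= -41.33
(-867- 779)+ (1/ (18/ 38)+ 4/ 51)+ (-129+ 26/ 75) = -6779674/ 3825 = -1772.46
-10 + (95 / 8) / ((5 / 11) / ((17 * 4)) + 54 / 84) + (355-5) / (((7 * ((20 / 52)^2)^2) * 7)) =20968551 / 62650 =334.69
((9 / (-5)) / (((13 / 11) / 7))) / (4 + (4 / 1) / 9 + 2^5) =-6237 / 21320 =-0.29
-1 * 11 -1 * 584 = -595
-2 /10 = -1 /5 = -0.20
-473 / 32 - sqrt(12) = -18.25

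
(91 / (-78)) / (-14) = 1 / 12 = 0.08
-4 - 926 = -930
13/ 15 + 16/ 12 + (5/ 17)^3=54668/ 24565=2.23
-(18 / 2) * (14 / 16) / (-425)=0.02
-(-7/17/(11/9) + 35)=-6482/187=-34.66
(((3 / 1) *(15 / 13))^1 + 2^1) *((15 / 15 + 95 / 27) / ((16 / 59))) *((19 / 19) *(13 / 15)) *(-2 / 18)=-255529 / 29160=-8.76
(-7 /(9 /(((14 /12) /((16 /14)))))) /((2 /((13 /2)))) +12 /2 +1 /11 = 66727 /19008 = 3.51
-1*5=-5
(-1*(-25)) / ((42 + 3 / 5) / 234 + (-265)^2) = 9750 / 27387821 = 0.00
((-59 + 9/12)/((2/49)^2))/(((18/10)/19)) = -53146135/144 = -369070.38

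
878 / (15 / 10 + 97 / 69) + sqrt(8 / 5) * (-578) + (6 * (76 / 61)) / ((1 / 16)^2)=54202140 / 24461 - 1156 * sqrt(10) / 5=1484.74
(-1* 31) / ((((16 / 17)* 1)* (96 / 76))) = -10013 / 384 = -26.08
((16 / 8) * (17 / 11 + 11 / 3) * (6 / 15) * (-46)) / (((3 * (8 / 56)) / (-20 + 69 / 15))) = 1550752 / 225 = 6892.23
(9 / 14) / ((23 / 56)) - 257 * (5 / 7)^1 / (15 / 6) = -11570 / 161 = -71.86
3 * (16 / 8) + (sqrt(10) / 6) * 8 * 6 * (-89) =6 - 712 * sqrt(10) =-2245.54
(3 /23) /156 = 1 /1196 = 0.00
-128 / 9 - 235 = -249.22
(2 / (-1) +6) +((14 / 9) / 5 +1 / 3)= 209 / 45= 4.64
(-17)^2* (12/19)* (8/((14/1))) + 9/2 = 28941/266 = 108.80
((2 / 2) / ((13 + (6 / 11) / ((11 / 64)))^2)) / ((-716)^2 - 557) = 14641 / 1961261843051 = 0.00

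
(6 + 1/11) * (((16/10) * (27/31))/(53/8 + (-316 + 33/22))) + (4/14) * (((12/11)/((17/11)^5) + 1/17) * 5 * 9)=32272722962442/13912660495195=2.32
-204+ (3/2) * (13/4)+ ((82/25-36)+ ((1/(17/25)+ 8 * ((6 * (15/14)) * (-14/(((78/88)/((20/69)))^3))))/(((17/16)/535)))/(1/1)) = -1523029312056406979/125148722938200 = -12169.76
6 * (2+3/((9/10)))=32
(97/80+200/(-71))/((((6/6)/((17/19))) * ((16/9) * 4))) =-0.20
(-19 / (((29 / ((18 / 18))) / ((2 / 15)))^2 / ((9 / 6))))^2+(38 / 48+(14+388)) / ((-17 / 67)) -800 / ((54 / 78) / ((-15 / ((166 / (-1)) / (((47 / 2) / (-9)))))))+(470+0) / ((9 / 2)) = -163070496452952259 / 134726421285000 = -1210.38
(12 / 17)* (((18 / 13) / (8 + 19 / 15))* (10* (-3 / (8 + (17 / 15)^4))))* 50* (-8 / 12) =164025000000 / 15006876599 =10.93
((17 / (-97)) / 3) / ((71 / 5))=-85 / 20661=-0.00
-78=-78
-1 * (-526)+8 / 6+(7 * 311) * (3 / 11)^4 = 539.38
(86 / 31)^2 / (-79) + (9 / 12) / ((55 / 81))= 16821197 / 16702180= 1.01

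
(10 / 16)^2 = 25 / 64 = 0.39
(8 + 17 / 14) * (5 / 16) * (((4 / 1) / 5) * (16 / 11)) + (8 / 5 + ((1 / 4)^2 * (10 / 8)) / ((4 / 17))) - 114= -10715179 / 98560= -108.72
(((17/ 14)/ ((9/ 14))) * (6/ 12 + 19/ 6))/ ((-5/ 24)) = -1496/ 45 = -33.24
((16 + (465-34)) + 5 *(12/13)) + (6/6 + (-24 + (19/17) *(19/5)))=478313/1105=432.86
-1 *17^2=-289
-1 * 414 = -414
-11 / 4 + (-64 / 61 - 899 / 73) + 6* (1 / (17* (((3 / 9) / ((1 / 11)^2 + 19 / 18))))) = -549144135 / 36639284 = -14.99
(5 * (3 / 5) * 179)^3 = 154854153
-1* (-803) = 803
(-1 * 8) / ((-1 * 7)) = 8 / 7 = 1.14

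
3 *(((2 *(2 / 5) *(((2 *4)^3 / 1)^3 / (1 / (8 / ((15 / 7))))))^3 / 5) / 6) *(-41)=-557092824719049689789004286787584 / 2109375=-264103265051993927011083500.00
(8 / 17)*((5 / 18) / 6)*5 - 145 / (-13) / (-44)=-37955 / 262548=-0.14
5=5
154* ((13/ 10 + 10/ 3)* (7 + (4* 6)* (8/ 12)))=246169/ 15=16411.27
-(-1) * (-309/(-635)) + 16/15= 2959/1905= 1.55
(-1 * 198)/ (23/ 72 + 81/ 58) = -413424/ 3583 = -115.38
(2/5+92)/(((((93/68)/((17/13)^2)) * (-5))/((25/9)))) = -3026408/47151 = -64.19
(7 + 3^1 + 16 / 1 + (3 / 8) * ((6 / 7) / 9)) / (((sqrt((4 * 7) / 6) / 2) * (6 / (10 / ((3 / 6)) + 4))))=729 * sqrt(42) / 49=96.42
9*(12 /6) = 18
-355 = -355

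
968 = 968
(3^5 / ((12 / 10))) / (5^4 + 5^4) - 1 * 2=-919 / 500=-1.84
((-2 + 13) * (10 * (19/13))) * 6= 12540/13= 964.62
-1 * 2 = -2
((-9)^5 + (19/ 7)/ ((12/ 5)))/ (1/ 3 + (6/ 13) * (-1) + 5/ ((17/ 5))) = -1096164641/ 24920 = -43987.35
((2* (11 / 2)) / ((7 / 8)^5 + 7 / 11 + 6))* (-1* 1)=-1.54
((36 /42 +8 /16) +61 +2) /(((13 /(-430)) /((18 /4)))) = -9579.31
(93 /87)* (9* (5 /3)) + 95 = 3220 /29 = 111.03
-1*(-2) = 2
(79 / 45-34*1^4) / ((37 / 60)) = -5804 / 111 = -52.29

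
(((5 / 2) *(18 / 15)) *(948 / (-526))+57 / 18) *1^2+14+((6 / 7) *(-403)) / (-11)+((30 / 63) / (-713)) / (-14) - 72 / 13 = 98871797099 / 2627891266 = 37.62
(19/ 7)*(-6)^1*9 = -1026/ 7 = -146.57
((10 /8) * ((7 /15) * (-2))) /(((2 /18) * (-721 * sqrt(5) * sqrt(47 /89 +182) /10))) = sqrt(89) /1957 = 0.00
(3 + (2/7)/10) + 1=141/35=4.03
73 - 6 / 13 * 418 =-1559 / 13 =-119.92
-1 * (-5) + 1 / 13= 66 / 13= 5.08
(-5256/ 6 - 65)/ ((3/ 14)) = -13174/ 3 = -4391.33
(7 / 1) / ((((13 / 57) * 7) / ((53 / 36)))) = 1007 / 156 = 6.46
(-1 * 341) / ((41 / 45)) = -15345 / 41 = -374.27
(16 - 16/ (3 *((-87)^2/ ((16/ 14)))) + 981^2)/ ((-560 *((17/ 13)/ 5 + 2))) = -1988595201385/ 2616936336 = -759.89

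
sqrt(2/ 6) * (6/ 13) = 2 * sqrt(3)/ 13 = 0.27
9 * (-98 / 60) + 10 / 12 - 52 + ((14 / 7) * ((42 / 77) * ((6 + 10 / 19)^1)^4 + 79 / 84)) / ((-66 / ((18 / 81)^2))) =-27097273070773 / 402341978115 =-67.35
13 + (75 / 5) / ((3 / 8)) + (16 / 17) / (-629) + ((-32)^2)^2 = 11212989881 / 10693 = 1048629.00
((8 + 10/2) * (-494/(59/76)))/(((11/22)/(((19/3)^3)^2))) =-1067716501.89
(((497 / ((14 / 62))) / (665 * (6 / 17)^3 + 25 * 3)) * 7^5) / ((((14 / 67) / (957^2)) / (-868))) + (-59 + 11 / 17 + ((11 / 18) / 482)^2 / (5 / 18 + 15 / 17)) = -1163322080898199799841720949979 / 861628575292920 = -1350143338157878.31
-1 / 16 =-0.06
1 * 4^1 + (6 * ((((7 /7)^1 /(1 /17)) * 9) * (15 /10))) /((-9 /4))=-608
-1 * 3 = -3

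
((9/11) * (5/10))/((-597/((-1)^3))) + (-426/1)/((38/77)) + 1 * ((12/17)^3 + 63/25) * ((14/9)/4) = -4403928758329/5108414575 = -862.09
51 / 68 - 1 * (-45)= 183 / 4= 45.75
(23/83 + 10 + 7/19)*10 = 167880/1577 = 106.46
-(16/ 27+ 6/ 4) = -113/ 54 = -2.09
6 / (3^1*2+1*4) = 3 / 5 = 0.60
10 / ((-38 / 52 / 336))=-87360 / 19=-4597.89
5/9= 0.56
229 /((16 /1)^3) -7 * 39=-1117979 /4096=-272.94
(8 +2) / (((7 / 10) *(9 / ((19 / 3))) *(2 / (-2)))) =-1900 / 189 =-10.05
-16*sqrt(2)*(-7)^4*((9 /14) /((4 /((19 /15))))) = -39102*sqrt(2) /5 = -11059.72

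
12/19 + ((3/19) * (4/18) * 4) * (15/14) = 104/133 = 0.78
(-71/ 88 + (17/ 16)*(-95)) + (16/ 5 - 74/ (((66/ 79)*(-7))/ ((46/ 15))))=-59.74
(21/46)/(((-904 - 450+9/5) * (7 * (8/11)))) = -0.00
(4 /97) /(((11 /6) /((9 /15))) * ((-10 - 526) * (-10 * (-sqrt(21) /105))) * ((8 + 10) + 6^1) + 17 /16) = -724500480 * sqrt(21) /1381168389760963 - 205632 /1381168389760963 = -0.00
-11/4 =-2.75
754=754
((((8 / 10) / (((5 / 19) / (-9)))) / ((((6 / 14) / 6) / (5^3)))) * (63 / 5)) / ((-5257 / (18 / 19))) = 81648 / 751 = 108.72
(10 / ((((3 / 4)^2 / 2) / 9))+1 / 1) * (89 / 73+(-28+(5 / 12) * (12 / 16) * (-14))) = -5840595 / 584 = -10001.02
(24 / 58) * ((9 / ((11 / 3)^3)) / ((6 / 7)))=3402 / 38599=0.09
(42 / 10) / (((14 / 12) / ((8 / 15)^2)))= 128 / 125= 1.02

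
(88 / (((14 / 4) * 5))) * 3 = 15.09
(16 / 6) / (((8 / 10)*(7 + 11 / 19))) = 95 / 216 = 0.44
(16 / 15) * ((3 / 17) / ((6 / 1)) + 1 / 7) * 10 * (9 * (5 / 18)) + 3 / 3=1997 / 357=5.59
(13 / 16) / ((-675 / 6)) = -13 / 1800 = -0.01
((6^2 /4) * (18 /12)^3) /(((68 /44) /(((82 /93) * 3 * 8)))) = 219186 /527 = 415.91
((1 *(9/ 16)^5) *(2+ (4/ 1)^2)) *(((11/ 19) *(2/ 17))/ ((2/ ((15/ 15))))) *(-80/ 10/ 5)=-5845851/ 105840640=-0.06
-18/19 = -0.95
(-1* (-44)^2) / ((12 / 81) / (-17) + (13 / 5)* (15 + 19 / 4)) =-17772480 / 471313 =-37.71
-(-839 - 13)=852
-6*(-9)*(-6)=-324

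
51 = 51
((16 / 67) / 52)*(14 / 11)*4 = 224 / 9581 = 0.02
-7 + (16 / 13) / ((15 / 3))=-439 / 65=-6.75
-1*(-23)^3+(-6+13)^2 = 12216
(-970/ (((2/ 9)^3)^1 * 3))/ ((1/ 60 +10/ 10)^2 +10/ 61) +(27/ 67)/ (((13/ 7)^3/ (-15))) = -952449316166115/ 38710540219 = -24604.39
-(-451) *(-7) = -3157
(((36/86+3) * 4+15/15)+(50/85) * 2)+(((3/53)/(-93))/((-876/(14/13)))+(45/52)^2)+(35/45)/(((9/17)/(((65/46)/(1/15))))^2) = 12833099539327122397/10158396935051664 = 1263.30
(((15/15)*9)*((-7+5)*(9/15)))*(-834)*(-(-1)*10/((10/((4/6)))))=30024/5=6004.80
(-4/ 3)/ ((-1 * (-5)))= -4/ 15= -0.27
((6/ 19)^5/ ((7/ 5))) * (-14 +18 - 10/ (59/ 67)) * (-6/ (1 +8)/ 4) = 401760/ 146089841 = 0.00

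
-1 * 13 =-13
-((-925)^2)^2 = -732094140625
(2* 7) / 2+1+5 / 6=53 / 6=8.83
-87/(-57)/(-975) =-29/18525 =-0.00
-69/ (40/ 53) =-3657/ 40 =-91.42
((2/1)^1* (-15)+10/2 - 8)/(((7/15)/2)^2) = -29700/49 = -606.12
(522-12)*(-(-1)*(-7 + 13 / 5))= -2244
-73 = -73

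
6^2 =36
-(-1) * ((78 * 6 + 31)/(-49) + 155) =7096/49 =144.82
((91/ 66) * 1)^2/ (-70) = -1183/ 43560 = -0.03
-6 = -6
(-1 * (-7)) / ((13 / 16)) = 112 / 13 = 8.62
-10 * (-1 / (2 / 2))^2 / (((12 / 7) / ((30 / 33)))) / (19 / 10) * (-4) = 7000 / 627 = 11.16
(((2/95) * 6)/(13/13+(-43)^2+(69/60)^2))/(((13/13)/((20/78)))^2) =32000/7133515857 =0.00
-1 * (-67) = 67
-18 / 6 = -3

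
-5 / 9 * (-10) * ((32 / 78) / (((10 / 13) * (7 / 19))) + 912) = 959120 / 189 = 5074.71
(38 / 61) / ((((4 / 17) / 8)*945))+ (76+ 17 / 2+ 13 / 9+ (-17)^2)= 43229929 / 115290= 374.97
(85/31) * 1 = 85/31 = 2.74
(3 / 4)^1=3 / 4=0.75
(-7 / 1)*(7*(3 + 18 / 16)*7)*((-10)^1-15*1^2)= 282975 / 8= 35371.88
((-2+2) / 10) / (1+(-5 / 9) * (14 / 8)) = 0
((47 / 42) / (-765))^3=-103823 / 33168984597000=-0.00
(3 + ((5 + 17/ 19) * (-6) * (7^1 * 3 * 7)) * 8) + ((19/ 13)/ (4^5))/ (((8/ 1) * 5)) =-420773682839/ 10117120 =-41590.26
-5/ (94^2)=-0.00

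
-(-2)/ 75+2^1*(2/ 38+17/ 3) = 5446/ 475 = 11.47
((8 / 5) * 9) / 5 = 72 / 25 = 2.88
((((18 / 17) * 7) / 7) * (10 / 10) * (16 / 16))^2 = 324 / 289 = 1.12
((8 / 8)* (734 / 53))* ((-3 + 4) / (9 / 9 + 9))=367 / 265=1.38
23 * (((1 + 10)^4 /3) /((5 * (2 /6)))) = 336743 /5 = 67348.60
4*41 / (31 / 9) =1476 / 31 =47.61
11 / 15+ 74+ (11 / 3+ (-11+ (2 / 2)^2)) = 342 / 5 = 68.40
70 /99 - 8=-722 /99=-7.29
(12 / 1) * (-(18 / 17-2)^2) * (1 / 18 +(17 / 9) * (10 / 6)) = -88576 / 2601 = -34.05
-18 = -18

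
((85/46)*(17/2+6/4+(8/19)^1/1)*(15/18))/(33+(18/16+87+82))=2244/28405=0.08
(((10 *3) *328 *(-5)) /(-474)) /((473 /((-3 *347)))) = -8536200 /37367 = -228.44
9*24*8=1728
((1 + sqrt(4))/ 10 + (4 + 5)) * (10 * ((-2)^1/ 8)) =-93/ 4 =-23.25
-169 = -169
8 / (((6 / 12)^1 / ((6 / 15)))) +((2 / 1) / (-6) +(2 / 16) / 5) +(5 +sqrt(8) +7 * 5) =2 * sqrt(2) +5531 / 120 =48.92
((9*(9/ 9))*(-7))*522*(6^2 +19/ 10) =-6231897/ 5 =-1246379.40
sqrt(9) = 3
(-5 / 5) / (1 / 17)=-17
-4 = -4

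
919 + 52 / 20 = 4608 / 5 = 921.60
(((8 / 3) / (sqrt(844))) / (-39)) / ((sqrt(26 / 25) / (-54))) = 0.12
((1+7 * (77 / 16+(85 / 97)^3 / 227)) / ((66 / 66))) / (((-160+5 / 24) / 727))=-50185634376561 / 317809166714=-157.91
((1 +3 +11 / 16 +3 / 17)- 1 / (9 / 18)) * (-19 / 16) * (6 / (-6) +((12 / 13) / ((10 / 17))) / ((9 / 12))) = -1050871 / 282880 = -3.71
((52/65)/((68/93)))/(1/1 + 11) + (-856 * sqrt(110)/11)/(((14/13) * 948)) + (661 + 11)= 228511/340 - 1391 * sqrt(110)/18249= 671.29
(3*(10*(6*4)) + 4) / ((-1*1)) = -724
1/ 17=0.06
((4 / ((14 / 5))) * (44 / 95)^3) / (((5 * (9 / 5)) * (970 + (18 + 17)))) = 170368 / 10856939625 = 0.00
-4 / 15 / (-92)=1 / 345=0.00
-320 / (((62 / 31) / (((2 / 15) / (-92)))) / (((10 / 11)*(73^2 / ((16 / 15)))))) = 266450 / 253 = 1053.16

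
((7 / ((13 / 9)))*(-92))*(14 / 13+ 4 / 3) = -1074.60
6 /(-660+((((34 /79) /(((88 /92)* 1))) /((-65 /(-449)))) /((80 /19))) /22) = -596481600 /65609640379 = -0.01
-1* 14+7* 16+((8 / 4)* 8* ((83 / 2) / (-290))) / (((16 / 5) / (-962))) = 45607 / 58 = 786.33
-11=-11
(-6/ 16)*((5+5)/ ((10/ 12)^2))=-5.40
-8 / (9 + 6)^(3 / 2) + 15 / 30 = 1 / 2 - 8 * sqrt(15) / 225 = 0.36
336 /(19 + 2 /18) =756 /43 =17.58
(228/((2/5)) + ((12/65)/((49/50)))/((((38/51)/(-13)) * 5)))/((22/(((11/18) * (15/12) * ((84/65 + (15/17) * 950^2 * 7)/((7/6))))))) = 19434084146118/205751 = 94454384.89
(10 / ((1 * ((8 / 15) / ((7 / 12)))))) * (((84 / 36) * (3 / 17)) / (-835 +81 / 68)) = -1225 / 226796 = -0.01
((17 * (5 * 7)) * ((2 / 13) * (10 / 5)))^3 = 13481272000 / 2197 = 6136218.48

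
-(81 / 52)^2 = -6561 / 2704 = -2.43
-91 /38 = -2.39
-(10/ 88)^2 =-0.01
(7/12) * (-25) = -175/12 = -14.58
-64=-64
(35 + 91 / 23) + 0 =896 / 23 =38.96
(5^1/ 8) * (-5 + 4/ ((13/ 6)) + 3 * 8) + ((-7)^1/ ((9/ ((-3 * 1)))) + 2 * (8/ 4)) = 6041/ 312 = 19.36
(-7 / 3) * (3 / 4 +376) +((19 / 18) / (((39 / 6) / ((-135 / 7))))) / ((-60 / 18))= -878.14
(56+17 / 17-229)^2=29584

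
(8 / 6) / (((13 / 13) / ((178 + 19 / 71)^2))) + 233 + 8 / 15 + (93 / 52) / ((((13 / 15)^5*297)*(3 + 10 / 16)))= 4960545123320688563 / 116428352848665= 42605.99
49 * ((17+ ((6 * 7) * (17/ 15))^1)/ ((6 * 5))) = 15827/ 150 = 105.51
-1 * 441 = -441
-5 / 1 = -5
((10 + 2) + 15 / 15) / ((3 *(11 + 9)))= 13 / 60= 0.22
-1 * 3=-3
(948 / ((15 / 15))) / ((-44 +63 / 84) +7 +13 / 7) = -8848 / 321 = -27.56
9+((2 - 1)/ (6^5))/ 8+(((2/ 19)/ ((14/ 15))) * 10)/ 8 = 9.14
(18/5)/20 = 9/50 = 0.18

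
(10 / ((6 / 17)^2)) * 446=35803.89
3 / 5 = 0.60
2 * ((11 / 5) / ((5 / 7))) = 154 / 25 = 6.16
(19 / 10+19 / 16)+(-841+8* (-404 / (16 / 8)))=-2453.91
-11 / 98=-0.11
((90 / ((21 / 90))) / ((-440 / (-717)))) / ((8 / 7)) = 96795 / 176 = 549.97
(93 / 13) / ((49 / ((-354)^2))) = 11654388 / 637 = 18295.74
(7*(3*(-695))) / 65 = -2919 / 13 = -224.54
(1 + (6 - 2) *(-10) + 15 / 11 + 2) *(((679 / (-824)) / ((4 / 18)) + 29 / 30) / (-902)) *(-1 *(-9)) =-9962043 / 10219660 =-0.97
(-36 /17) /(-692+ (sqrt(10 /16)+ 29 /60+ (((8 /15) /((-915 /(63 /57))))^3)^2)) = 26797784131713284857790509487075763103749169349670410156250000 * sqrt(10) /24205275619720727367872875978554571206646401458176970635226285323967+ 74124457427261060135631405255365427107664620767804028519531250000 /24205275619720727367872875978554571206646401458176970635226285323967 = 0.00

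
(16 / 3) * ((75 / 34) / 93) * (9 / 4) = 150 / 527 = 0.28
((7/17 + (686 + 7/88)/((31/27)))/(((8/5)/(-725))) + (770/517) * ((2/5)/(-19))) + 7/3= -269305998332539/993930432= -270950.55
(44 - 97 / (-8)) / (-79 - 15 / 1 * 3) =-449 / 992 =-0.45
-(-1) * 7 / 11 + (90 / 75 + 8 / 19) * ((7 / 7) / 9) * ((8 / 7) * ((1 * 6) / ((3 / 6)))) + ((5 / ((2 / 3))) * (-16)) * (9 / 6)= -554561 / 3135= -176.89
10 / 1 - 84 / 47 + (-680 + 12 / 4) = -31433 / 47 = -668.79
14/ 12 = 7/ 6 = 1.17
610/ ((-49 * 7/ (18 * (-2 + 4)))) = -21960/ 343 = -64.02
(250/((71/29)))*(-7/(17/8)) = -406000/1207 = -336.37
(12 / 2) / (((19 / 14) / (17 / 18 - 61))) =-15134 / 57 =-265.51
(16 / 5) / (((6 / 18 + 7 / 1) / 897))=21528 / 55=391.42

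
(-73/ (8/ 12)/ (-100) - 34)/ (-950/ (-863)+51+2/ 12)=-17038209/ 27064100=-0.63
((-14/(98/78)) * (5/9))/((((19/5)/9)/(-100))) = 195000/133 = 1466.17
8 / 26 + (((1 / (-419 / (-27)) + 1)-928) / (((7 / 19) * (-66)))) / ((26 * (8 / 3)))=5754499 / 6710704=0.86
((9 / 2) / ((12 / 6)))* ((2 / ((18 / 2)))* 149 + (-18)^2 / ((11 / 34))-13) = 101135 / 44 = 2298.52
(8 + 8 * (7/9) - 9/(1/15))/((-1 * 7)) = 17.25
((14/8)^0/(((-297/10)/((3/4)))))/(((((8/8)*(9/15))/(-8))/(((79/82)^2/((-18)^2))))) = 156025/161759268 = 0.00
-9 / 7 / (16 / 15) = -1.21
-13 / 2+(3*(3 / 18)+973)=967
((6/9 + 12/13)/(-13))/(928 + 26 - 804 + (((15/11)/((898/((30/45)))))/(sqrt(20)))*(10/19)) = -1091960526844/1339412872039255 + 5818142*sqrt(5)/20091193080588825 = -0.00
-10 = -10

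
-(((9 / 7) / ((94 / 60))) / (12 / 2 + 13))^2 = -72900 / 39075001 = -0.00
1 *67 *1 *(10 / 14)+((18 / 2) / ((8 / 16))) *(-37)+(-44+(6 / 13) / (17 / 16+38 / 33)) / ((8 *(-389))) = -7308301051 / 11823266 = -618.13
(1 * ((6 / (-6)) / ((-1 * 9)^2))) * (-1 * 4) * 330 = 440 / 27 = 16.30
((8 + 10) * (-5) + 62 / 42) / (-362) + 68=518795 / 7602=68.24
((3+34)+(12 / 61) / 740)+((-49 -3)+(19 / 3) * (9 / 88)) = -14252691 / 993080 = -14.35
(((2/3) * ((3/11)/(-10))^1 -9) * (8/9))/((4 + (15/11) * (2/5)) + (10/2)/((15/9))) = -3968/3735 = -1.06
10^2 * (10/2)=500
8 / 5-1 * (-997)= 4993 / 5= 998.60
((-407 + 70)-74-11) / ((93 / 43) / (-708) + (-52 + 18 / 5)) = 21412280 / 2455971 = 8.72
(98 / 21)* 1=14 / 3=4.67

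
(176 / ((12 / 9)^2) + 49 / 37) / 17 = 3712 / 629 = 5.90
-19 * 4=-76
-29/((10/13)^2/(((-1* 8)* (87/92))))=426387/1150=370.77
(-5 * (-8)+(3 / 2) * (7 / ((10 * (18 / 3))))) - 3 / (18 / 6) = 1567 / 40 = 39.18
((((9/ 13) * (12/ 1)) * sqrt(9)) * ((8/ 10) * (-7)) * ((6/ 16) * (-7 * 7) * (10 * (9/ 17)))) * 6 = 18003384/ 221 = 81463.28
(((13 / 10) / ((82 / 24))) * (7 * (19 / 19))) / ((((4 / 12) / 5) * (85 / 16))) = 26208 / 3485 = 7.52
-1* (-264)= 264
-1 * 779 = -779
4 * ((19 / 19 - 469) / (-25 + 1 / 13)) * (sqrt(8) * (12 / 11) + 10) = 982.87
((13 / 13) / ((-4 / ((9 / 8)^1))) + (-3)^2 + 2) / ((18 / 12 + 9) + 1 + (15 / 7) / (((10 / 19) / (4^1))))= 2401 / 6224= 0.39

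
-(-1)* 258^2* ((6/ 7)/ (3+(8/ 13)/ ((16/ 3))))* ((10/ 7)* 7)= 3845920/ 21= 183139.05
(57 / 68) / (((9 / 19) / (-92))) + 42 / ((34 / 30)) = -6413 / 51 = -125.75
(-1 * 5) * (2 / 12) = -5 / 6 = -0.83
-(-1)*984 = 984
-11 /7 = -1.57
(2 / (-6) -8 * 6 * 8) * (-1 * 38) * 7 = 306698 / 3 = 102232.67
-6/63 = -0.10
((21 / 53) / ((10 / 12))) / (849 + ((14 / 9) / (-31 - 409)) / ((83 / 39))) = 1380456 / 2464930837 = 0.00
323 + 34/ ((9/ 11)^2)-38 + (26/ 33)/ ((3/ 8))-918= -516877/ 891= -580.11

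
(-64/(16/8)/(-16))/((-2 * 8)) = -1/8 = -0.12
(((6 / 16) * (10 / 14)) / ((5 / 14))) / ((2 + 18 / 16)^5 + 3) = 24576 / 9863929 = 0.00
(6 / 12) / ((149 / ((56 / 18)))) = 14 / 1341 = 0.01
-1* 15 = -15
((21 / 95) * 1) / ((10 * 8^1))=21 / 7600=0.00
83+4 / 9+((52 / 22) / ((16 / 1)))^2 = 5817265 / 69696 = 83.47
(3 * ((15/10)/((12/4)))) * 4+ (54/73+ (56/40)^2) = 15877/1825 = 8.70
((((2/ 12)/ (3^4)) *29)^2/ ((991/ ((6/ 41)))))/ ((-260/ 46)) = -19343/ 207932392980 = -0.00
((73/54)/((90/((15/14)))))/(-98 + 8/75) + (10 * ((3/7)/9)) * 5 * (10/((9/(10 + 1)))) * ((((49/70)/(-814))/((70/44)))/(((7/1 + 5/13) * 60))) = -2955853/14786670528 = -0.00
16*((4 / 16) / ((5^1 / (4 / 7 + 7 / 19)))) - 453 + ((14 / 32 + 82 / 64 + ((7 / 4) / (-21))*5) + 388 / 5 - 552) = -59074091 / 63840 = -925.35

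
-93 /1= -93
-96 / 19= -5.05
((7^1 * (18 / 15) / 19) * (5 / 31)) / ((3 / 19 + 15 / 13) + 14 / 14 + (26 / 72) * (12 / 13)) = 117 / 4340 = 0.03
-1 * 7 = -7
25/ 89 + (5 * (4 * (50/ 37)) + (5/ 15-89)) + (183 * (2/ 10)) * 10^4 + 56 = 3615661061/ 9879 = 365994.64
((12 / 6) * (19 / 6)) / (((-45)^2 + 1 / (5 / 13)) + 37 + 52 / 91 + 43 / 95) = 2527 / 824184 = 0.00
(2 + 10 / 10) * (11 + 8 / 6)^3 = 50653 / 9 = 5628.11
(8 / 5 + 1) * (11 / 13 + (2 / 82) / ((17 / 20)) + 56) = 515343 / 3485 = 147.87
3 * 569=1707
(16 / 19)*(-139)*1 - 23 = -2661 / 19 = -140.05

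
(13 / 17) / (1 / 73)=949 / 17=55.82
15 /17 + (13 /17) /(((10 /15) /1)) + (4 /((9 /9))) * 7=1021 /34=30.03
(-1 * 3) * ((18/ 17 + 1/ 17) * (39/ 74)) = -2223/ 1258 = -1.77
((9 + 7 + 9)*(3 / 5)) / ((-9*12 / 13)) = -65 / 36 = -1.81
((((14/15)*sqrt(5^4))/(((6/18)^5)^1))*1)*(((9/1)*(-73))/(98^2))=-266085/686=-387.88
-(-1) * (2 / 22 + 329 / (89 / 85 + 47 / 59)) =178.54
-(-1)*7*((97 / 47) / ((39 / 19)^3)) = 4657261 / 2787993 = 1.67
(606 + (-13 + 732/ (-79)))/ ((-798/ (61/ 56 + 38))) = -100945735/ 3530352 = -28.59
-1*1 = -1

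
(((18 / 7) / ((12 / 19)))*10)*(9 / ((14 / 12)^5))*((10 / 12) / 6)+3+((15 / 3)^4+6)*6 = 448542261 / 117649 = 3812.55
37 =37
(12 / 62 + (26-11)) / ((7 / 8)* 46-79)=-1884 / 4805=-0.39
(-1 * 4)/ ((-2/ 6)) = 12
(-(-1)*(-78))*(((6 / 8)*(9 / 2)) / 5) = -1053 / 20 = -52.65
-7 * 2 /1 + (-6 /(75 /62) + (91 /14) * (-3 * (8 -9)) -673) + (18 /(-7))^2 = -1631327 /2450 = -665.85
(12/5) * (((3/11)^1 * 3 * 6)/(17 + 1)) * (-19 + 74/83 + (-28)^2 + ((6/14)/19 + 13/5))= 503.03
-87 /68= -1.28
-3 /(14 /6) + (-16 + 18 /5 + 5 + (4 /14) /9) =-2726 /315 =-8.65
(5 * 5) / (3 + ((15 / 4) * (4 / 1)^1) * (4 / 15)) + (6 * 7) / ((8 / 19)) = 103.32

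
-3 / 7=-0.43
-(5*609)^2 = -9272025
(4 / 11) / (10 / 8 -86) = -16 / 3729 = -0.00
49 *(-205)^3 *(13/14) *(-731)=573086730125/2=286543365062.50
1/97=0.01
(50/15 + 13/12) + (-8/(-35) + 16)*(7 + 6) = 90463/420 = 215.39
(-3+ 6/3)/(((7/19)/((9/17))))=-171/119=-1.44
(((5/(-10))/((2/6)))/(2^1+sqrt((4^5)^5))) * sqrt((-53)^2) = -159/67108868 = -0.00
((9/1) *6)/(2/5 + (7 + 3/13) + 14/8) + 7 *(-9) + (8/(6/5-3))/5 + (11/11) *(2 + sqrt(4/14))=-136907/2439 + sqrt(14)/7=-55.60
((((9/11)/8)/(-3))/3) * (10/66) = -5/2904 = -0.00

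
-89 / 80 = -1.11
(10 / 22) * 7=35 / 11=3.18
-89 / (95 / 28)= -2492 / 95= -26.23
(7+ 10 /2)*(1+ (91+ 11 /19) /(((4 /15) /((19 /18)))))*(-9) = -39258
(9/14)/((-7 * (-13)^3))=9/215306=0.00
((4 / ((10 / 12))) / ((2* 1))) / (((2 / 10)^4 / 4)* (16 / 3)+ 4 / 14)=15750 / 1889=8.34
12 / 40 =3 / 10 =0.30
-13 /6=-2.17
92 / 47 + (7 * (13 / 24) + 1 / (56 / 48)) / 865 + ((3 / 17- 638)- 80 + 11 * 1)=-81841856141 / 116110680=-704.86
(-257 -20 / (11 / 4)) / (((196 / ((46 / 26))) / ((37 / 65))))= -2473857 / 1821820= -1.36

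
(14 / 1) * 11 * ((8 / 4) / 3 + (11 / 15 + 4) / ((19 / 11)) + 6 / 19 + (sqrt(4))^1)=881.31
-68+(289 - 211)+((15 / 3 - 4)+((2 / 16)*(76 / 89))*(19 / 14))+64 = 187261 / 2492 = 75.14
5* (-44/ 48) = -55/ 12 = -4.58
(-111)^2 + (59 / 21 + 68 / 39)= 3364876 / 273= 12325.55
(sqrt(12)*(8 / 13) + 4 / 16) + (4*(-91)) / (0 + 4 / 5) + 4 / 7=-12717 / 28 + 16*sqrt(3) / 13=-452.05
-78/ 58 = -39/ 29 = -1.34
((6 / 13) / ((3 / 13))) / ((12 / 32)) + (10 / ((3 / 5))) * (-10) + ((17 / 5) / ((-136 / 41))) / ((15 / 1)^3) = -21780041 / 135000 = -161.33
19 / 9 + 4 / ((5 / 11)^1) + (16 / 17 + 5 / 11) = 103562 / 8415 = 12.31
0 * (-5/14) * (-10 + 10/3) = 0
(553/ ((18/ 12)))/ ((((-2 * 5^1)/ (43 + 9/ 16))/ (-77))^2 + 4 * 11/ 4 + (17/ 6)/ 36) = 33.28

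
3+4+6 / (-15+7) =25 / 4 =6.25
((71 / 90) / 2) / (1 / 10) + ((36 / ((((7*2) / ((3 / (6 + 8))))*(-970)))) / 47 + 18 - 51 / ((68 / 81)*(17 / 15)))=-21641011387 / 683576460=-31.66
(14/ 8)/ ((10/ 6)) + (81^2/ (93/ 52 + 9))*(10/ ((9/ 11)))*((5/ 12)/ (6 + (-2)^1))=263607/ 340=775.31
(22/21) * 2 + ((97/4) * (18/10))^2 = 1907.42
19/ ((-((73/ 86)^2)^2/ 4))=-4157262016/ 28398241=-146.39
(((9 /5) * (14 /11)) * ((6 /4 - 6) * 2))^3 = -1458274104 /166375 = -8764.98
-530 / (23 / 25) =-13250 / 23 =-576.09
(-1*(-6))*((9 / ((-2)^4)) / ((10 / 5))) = 27 / 16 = 1.69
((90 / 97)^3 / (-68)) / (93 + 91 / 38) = -55404 / 449947789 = -0.00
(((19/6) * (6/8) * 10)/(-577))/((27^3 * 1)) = -95/45428364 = -0.00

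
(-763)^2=582169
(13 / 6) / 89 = 13 / 534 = 0.02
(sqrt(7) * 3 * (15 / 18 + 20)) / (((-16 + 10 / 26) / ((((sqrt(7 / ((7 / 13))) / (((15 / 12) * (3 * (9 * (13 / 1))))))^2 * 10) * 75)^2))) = -1600000 * sqrt(7) / 155830311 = -0.03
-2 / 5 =-0.40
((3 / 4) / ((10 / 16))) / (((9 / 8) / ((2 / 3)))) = 32 / 45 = 0.71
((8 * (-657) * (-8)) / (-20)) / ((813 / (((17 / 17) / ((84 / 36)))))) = -1.11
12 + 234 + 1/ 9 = 2215/ 9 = 246.11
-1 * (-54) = 54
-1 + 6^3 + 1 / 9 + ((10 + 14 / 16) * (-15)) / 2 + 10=20671 / 144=143.55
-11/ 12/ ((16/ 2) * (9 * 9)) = -11/ 7776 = -0.00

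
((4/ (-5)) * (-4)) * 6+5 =121/ 5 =24.20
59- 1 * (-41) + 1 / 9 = 901 / 9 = 100.11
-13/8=-1.62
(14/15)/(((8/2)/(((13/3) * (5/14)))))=0.36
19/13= 1.46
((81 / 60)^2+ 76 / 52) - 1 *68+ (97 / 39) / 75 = -605431 / 9360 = -64.68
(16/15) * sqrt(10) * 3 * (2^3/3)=128 * sqrt(10)/15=26.98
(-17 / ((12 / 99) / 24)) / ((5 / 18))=-60588 / 5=-12117.60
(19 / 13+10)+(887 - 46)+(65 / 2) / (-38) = 841387 / 988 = 851.61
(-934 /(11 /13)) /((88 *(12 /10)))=-30355 /2904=-10.45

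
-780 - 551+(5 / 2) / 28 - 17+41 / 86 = -1347.43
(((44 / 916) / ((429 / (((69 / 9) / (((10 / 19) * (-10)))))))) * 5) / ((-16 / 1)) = 437 / 8573760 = 0.00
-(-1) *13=13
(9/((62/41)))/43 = 369/2666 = 0.14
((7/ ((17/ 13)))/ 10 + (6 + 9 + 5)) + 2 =3831/ 170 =22.54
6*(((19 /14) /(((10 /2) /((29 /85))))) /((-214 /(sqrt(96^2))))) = -79344 /318325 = -0.25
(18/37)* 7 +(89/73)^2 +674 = 133859133/197173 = 678.89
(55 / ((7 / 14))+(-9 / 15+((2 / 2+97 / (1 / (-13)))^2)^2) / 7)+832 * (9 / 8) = 12602368836607 / 35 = 360067681045.91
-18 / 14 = -9 / 7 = -1.29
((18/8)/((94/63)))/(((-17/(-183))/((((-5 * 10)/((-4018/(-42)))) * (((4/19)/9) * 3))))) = -370575/622421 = -0.60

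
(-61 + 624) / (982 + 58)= 563 / 1040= 0.54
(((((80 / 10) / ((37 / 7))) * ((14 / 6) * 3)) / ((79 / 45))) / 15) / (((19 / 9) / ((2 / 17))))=21168 / 944129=0.02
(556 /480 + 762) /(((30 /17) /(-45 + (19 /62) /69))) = -299678265913 /15400800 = -19458.62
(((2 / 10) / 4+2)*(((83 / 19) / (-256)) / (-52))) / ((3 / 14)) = 23821 / 7587840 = 0.00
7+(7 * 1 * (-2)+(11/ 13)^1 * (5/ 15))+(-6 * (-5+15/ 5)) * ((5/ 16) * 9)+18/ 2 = 5621/ 156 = 36.03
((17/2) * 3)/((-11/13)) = -663/22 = -30.14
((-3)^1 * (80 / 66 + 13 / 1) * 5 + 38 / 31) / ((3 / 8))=-578216 / 1023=-565.22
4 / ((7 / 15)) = 60 / 7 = 8.57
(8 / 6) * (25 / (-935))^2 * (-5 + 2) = -100 / 34969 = -0.00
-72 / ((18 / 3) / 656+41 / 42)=-495936 / 6787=-73.07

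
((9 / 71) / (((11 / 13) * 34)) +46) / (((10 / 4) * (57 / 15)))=1221601 / 252263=4.84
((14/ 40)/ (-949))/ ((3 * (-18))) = 7/ 1024920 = 0.00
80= 80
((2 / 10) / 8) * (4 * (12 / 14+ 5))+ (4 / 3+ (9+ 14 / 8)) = 5321 / 420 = 12.67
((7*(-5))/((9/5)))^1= -175/9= -19.44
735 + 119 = 854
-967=-967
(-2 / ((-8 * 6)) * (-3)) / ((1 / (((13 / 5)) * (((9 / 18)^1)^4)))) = -13 / 640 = -0.02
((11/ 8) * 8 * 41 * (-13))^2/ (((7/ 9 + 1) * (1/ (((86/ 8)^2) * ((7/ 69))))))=1334737905501/ 5888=226687823.62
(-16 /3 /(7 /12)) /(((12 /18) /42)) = -576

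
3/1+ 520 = 523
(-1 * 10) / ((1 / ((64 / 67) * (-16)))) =10240 / 67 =152.84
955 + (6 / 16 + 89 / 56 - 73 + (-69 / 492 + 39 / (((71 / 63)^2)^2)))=13244372731461 / 14586304894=908.00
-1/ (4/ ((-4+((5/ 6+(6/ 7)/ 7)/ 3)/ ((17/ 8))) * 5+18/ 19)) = 1303567/ 284886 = 4.58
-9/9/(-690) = 1/690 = 0.00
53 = 53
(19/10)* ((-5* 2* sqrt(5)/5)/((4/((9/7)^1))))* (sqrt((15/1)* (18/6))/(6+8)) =-513/392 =-1.31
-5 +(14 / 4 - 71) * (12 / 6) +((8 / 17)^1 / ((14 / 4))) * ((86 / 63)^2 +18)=-64862132 / 472311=-137.33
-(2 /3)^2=-4 /9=-0.44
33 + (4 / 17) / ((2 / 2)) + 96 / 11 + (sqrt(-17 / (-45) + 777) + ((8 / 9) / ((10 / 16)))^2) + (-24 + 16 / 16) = 7946602 / 378675 + sqrt(174910) / 15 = 48.87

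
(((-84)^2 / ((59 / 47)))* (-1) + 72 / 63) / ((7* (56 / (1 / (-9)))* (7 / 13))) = 2.96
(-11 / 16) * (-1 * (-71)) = -781 / 16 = -48.81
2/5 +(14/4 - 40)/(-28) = 477/280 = 1.70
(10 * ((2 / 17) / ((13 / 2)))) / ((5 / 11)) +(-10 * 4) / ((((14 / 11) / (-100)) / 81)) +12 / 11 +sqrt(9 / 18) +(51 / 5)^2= sqrt(2) / 2 +108345944717 / 425425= 254677.66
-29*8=-232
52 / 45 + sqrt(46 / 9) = 52 / 45 + sqrt(46) / 3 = 3.42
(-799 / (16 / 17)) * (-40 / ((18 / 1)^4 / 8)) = 67915 / 26244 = 2.59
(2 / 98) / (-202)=-1 / 9898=-0.00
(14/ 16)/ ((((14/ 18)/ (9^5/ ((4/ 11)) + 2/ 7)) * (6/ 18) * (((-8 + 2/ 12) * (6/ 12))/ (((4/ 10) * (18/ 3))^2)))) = -6629206698/ 8225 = -805982.58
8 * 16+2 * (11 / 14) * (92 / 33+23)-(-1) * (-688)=-10909 / 21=-519.48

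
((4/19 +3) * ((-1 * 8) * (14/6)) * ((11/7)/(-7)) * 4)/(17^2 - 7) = 10736/56259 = 0.19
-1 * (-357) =357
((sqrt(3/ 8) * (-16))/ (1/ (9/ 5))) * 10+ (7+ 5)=12 - 72 * sqrt(6)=-164.36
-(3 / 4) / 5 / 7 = -3 / 140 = -0.02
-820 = -820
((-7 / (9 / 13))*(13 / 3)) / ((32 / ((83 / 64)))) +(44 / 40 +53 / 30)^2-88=-112745669 / 1382400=-81.56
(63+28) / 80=91 / 80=1.14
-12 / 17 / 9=-4 / 51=-0.08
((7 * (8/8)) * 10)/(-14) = -5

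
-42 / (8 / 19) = -399 / 4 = -99.75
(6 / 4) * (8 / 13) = 12 / 13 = 0.92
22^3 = 10648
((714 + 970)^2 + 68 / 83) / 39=235376116 / 3237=72714.28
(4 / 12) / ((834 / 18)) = 1 / 139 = 0.01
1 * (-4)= -4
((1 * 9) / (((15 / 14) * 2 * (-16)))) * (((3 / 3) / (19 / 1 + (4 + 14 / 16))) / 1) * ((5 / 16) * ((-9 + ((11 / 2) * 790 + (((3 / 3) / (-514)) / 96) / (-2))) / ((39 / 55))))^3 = -2281324076325778441085690313915625 / 29736436308929230701330432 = -76718139.75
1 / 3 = 0.33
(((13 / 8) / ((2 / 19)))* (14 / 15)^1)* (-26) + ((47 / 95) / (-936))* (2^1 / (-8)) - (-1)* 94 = -99809689 / 355680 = -280.62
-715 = -715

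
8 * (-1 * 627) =-5016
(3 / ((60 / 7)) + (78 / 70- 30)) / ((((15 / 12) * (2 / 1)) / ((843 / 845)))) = -673557 / 59150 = -11.39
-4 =-4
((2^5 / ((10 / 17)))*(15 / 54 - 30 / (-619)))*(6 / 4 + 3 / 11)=642668 / 20427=31.46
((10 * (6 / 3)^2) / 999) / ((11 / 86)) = 3440 / 10989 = 0.31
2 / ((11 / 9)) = 18 / 11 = 1.64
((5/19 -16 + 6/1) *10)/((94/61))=-56425/893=-63.19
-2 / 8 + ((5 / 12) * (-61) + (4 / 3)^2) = -215 / 9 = -23.89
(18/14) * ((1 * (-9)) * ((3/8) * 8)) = -243/7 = -34.71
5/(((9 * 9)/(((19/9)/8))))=95/5832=0.02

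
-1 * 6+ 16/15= -74/15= -4.93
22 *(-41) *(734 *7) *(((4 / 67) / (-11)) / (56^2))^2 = -15047 / 1083967808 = -0.00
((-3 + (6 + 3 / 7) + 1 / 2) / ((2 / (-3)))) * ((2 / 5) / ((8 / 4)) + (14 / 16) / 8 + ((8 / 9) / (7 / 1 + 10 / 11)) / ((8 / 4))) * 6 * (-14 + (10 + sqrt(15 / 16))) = 1007567 / 19488 - 1007567 * sqrt(15) / 311808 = 39.19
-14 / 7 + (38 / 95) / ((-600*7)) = -21001 / 10500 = -2.00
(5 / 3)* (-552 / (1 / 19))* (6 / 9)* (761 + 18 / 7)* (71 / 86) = -6633572600 / 903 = -7346149.06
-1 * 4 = -4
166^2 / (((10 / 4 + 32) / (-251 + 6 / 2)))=-13667776 / 69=-198083.71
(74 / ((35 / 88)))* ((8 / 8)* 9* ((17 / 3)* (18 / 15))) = 11386.70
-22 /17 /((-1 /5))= 110 /17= 6.47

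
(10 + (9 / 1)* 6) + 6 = 70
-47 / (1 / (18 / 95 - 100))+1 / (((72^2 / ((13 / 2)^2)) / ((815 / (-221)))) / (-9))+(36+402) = 5129.37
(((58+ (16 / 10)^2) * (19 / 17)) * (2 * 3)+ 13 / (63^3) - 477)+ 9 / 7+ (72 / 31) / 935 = -69.60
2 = 2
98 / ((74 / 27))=1323 / 37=35.76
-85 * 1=-85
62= 62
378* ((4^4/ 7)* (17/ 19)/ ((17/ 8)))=110592/ 19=5820.63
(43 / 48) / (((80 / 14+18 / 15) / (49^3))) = 15242.92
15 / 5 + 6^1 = 9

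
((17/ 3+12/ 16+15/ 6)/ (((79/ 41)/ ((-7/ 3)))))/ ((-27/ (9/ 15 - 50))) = -7585123/ 383940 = -19.76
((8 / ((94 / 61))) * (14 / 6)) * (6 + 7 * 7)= 93940 / 141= 666.24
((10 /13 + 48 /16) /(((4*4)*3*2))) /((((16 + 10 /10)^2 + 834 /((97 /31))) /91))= 33271 /5173152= 0.01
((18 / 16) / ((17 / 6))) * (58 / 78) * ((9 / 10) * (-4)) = -2349 / 2210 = -1.06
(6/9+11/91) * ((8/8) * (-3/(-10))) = 43/182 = 0.24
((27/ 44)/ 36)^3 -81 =-441593829/ 5451776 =-81.00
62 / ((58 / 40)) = 1240 / 29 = 42.76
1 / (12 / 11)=11 / 12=0.92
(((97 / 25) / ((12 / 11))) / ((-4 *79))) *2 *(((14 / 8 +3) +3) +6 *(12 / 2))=-7469 / 7584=-0.98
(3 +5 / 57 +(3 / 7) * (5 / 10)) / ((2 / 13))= 34255 / 1596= 21.46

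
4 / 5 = 0.80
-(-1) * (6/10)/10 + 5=253/50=5.06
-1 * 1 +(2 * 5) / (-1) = -11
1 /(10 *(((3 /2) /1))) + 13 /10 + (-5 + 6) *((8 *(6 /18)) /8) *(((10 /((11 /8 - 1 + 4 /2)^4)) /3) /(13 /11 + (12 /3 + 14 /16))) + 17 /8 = 87456773101 /25005993480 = 3.50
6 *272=1632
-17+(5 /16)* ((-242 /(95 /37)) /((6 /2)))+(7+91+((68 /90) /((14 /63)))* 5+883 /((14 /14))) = 442859 /456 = 971.18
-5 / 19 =-0.26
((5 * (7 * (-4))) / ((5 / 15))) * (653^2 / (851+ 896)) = -179091780 / 1747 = -102513.90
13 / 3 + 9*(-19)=-500 / 3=-166.67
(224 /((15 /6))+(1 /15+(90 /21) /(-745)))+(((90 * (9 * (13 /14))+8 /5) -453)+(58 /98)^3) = 102709430084 /262945515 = 390.61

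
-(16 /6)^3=-512 /27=-18.96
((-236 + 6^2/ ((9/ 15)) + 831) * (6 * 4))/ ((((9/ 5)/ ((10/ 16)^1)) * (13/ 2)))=32750/ 39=839.74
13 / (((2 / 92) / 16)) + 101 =9669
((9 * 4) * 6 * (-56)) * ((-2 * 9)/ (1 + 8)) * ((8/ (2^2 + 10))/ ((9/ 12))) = 18432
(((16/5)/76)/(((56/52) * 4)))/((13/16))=8/665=0.01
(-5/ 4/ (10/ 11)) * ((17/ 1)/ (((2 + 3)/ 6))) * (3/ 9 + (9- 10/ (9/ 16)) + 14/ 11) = 1207/ 6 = 201.17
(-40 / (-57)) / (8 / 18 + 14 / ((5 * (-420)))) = 6000 / 3743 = 1.60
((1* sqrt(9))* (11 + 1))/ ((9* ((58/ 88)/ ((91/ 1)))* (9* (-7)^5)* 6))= -1144/ 1879983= -0.00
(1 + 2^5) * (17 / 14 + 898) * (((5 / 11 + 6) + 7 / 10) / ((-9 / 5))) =-9907543 / 84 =-117946.94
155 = 155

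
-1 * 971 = -971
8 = 8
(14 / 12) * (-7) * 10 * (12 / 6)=-490 / 3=-163.33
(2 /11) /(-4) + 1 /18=1 /99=0.01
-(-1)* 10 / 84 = 5 / 42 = 0.12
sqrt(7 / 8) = sqrt(14) / 4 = 0.94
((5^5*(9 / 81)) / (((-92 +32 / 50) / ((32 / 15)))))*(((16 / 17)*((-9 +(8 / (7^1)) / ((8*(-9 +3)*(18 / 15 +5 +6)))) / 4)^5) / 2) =101952767934237702367859375 / 462875723071950585696768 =220.26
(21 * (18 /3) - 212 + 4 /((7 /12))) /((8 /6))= -831 /14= -59.36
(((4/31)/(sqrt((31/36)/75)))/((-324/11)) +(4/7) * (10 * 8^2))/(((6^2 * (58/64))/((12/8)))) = 10240/609 -440 * sqrt(93)/2257389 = 16.81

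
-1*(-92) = 92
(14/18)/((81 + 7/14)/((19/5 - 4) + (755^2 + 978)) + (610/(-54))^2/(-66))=-106840333908/265568070895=-0.40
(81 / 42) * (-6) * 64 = -5184 / 7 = -740.57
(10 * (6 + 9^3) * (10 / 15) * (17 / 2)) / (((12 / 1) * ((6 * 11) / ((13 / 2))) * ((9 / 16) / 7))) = 3790150 / 891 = 4253.82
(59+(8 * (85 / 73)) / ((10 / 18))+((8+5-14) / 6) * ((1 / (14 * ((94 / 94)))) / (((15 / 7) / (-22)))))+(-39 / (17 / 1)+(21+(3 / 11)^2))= 1279411471 / 13514490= 94.67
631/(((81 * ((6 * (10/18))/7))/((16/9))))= 29.08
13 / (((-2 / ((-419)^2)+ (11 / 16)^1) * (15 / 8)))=292133504 / 28967085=10.09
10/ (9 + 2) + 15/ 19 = 355/ 209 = 1.70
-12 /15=-4 /5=-0.80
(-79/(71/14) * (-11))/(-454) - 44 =-715231/16117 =-44.38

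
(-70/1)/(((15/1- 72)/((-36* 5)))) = -4200/19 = -221.05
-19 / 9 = -2.11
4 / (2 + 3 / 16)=64 / 35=1.83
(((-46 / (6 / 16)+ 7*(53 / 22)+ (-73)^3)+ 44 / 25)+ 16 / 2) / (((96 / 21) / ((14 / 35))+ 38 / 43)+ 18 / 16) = -773011971284 / 26694525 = -28957.70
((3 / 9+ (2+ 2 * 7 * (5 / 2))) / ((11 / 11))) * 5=560 / 3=186.67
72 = 72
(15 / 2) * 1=15 / 2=7.50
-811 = -811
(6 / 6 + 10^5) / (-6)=-100001 / 6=-16666.83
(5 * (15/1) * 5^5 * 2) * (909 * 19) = 8095781250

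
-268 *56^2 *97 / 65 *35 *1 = -570664192 / 13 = -43897245.54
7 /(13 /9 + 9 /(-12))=252 /25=10.08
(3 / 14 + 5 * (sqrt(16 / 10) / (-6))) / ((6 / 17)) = 17 / 28- 17 * sqrt(10) / 18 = -2.38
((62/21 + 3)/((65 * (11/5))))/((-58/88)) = -0.06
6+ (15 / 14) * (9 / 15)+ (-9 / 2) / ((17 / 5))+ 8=13.32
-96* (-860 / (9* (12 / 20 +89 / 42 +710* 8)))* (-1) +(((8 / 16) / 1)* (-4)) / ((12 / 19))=-34232449 / 7160226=-4.78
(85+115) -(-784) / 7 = 312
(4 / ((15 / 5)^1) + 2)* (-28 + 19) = -30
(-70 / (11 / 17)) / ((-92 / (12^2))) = 42840 / 253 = 169.33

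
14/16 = 7/8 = 0.88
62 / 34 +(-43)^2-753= 18663 / 17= 1097.82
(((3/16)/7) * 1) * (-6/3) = -3/56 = -0.05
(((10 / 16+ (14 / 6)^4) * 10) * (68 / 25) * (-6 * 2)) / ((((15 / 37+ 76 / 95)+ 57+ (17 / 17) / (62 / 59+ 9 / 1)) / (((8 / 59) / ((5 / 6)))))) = -468197770304 / 16982280045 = -27.57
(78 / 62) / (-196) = -39 / 6076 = -0.01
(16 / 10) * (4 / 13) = 32 / 65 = 0.49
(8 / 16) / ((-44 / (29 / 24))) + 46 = 97123 / 2112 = 45.99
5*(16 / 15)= 16 / 3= 5.33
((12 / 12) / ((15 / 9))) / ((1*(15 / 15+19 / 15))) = 9 / 34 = 0.26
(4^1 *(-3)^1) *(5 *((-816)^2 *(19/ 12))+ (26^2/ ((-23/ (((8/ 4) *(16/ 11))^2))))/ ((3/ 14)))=-176003574016/ 2783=-63242390.95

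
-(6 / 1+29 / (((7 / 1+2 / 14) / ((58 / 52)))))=-13687 / 1300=-10.53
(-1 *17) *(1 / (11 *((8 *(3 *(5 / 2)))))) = -17 / 660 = -0.03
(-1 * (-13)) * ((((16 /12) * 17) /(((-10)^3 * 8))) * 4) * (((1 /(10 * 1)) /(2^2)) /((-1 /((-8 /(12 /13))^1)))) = -2873 /90000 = -0.03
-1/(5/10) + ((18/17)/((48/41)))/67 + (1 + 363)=3298667/9112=362.01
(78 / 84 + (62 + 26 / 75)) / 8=66439 / 8400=7.91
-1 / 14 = -0.07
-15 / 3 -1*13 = -18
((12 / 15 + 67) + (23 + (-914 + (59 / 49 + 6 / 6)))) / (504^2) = -8381 / 2593080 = -0.00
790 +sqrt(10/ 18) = sqrt(5)/ 3 +790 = 790.75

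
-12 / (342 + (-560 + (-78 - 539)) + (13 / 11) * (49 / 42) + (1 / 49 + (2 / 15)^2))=2910600 / 202185563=0.01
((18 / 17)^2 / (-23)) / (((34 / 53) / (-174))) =1493964 / 112999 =13.22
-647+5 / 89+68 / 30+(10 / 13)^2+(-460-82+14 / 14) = -267373051 / 225615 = -1185.09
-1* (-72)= 72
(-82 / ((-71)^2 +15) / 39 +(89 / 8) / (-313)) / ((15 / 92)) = -25522387 / 115722360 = -0.22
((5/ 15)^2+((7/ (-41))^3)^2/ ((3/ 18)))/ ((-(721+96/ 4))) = -4756457287/ 31849448935905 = -0.00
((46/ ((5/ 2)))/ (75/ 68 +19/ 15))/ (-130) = -9384/ 157105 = -0.06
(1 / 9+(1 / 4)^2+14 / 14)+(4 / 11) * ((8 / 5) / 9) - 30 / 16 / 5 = 2279 / 2640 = 0.86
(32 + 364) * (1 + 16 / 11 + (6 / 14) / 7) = 48816 / 49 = 996.24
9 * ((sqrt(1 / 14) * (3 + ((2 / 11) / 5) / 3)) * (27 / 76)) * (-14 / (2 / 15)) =-120771 * sqrt(14) / 1672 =-270.27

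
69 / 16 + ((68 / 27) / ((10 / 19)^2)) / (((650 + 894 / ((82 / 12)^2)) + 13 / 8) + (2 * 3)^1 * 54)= 624385792291 / 144478911600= 4.32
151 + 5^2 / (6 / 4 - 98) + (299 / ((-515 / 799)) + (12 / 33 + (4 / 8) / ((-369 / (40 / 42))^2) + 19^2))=48.22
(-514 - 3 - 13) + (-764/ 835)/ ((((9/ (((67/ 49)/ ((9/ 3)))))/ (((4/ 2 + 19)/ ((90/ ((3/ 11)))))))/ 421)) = -4611082324/ 8679825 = -531.24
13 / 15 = 0.87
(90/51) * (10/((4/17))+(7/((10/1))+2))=1356/17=79.76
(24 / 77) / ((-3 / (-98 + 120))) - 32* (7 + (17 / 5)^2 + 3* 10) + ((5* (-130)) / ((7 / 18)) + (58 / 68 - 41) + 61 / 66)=-3266.86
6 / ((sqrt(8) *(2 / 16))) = 12 *sqrt(2) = 16.97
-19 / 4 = -4.75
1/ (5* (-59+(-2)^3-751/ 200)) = -40/ 14151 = -0.00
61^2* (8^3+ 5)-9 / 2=3847505 / 2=1923752.50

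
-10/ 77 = -0.13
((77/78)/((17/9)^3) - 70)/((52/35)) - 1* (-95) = 318722505/6642376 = 47.98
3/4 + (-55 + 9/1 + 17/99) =-17851/396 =-45.08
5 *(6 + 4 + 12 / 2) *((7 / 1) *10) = 5600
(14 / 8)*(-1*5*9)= -315 / 4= -78.75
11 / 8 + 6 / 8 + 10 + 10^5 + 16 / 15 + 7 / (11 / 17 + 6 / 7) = 2148383317 / 21480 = 100017.85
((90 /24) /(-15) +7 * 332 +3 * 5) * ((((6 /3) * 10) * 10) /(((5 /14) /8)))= 10477600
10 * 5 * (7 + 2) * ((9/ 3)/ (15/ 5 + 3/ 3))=675/ 2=337.50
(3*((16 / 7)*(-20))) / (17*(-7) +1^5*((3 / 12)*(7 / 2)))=512 / 441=1.16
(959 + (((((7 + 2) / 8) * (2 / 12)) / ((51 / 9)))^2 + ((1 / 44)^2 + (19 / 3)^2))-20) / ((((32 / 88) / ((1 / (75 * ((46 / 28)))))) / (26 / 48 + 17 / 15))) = 36997401644917 / 1010769408000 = 36.60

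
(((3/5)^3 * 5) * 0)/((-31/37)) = 0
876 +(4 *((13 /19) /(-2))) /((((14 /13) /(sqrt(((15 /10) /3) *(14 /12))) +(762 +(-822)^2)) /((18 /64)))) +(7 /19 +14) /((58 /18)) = 507 *sqrt(21) /1959049042699856 +100042035643995471987 /113624844476591648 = 880.46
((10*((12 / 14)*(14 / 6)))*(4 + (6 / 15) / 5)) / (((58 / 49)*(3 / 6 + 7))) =6664 / 725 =9.19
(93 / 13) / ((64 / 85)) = 7905 / 832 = 9.50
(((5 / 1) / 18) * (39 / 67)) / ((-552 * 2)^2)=65 / 489964032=0.00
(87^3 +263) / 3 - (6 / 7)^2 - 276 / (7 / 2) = 32267834 / 147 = 219509.07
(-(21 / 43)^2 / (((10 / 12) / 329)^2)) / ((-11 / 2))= 3436868232 / 508475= 6759.17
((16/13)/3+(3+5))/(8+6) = 164/273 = 0.60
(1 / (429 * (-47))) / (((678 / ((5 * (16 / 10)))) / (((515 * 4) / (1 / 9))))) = -8240 / 759473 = -0.01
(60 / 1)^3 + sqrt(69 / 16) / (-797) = 216000-sqrt(69) / 3188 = 216000.00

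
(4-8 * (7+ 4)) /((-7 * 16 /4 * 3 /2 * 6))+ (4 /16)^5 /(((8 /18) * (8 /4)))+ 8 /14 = 155837 /172032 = 0.91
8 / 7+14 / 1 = 106 / 7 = 15.14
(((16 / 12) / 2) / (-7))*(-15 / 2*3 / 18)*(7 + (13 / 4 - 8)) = 15 / 56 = 0.27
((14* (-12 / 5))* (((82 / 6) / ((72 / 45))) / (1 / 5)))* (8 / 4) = -2870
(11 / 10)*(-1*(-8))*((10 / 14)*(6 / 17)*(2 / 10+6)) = 13.75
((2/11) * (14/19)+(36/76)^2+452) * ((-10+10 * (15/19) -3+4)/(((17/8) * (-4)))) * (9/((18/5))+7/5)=294236397/1282633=229.40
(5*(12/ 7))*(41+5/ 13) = 32280/ 91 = 354.73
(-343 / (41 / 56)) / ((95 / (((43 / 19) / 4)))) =-206486 / 74005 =-2.79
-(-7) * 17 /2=119 /2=59.50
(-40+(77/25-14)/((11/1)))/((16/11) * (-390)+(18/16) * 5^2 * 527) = -0.00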